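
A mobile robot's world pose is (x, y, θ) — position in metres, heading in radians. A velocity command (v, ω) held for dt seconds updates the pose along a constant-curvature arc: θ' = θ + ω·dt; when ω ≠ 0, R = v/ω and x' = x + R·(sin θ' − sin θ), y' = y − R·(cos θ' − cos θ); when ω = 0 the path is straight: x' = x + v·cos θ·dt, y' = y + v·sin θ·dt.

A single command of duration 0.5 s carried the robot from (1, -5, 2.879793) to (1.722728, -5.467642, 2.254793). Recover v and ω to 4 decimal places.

v = -1.7500, ω = -1.2500

Δθ = 2.254793 − 2.879793 = -0.625000
ω = Δθ/dt = -0.625000/0.5 = -1.2500
R = Δx/(sin θ' − sin θ) = 1.4000
v = R·ω = 1.4000·-1.2500 = -1.7500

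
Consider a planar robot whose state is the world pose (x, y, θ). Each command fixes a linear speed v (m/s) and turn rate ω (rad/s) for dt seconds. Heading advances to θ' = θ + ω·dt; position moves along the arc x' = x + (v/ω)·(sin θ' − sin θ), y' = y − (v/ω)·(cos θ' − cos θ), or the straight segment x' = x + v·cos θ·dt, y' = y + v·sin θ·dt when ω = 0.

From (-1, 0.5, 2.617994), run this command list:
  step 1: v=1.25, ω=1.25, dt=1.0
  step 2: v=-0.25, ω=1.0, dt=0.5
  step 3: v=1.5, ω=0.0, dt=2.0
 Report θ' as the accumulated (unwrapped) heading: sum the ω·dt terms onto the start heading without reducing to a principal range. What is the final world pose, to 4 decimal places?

step 1: θ'=3.8680 (R=1.0000) → pose (-2.1642, 0.3815, 3.8680)
step 2: θ'=4.3680 (R=-0.2500) → pose (-2.0949, 0.4840, 4.3680)
step 3: θ'=4.3680 (straight) → pose (-3.1078, -2.3398, 4.3680)

(-3.1078, -2.3398, 4.3680)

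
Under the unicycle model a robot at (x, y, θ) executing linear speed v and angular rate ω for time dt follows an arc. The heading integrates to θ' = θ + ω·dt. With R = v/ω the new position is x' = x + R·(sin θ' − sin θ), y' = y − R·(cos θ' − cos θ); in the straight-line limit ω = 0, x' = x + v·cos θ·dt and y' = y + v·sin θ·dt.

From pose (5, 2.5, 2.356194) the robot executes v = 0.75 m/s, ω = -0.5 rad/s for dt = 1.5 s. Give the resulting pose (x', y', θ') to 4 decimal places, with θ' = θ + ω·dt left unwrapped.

(4.5616, 3.5076, 1.6062)

θ' = 2.3562 + -0.5·1.5 = 1.6062
R = v/ω = 0.75/-0.5 = -1.5000
x' = 5 + -1.5000·(sin 1.6062 − sin 2.3562) = 4.5616
y' = 2.5 − -1.5000·(cos 1.6062 − cos 2.3562) = 3.5076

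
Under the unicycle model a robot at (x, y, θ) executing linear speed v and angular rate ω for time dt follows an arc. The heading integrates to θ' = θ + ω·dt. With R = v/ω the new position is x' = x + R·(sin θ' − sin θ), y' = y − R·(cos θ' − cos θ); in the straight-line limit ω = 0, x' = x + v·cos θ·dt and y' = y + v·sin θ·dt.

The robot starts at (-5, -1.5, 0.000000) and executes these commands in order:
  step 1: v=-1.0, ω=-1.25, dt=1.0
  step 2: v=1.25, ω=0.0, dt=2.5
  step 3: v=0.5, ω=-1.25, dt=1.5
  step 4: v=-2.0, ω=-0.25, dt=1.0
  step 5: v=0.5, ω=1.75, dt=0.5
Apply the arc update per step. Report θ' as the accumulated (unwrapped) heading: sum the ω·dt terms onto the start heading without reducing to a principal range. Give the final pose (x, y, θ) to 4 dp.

step 1: θ'=-1.2500 (R=0.8000) → pose (-5.7592, -0.9523, -1.2500)
step 2: θ'=-1.2500 (straight) → pose (-4.7738, -3.9178, -1.2500)
step 3: θ'=-3.1250 (R=-0.4000) → pose (-5.1468, -4.4439, -3.1250)
step 4: θ'=-3.3750 (R=8.0000) → pose (-3.1637, -4.6597, -3.3750)
step 5: θ'=-2.5000 (R=0.2857) → pose (-3.4008, -4.7088, -2.5000)

(-3.4008, -4.7088, -2.5000)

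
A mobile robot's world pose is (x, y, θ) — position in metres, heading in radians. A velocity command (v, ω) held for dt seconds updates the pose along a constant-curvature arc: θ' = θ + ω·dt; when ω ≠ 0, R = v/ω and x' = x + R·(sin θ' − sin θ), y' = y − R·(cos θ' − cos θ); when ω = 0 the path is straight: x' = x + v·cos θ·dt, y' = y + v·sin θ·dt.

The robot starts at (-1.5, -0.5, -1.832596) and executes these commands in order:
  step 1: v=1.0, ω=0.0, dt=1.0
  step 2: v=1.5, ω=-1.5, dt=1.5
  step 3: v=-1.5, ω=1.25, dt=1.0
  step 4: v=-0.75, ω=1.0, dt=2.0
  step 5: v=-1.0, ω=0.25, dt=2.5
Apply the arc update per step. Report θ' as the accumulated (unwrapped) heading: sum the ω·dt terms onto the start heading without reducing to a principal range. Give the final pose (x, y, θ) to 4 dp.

step 1: θ'=-1.8326 (straight) → pose (-1.7588, -1.4659, -1.8326)
step 2: θ'=-4.0826 (R=-1.0000) → pose (-3.5329, -1.7961, -4.0826)
step 3: θ'=-2.8326 (R=-1.2000) → pose (-2.1982, -2.2325, -2.8326)
step 4: θ'=-0.8326 (R=-0.7500) → pose (-1.8715, -1.0133, -0.8326)
step 5: θ'=-0.2076 (R=-4.0000) → pose (-4.0058, 0.2090, -0.2076)

(-4.0058, 0.2090, -0.2076)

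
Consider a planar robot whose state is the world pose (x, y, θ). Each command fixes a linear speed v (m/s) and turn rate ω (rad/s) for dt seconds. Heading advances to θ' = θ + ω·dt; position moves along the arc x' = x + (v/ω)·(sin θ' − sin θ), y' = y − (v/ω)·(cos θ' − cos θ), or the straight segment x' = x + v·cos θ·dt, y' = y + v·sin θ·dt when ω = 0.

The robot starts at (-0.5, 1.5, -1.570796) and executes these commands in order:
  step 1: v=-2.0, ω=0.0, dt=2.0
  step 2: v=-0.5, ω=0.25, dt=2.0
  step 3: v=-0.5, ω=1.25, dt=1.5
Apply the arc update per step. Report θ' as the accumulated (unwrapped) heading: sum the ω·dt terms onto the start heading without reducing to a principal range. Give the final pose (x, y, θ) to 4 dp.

step 1: θ'=-1.5708 (straight) → pose (-0.5000, 5.5000, -1.5708)
step 2: θ'=-1.0708 (R=-2.0000) → pose (-0.7448, 6.4589, -1.0708)
step 3: θ'=0.8042 (R=-0.4000) → pose (-1.3840, 6.5446, 0.8042)

(-1.3840, 6.5446, 0.8042)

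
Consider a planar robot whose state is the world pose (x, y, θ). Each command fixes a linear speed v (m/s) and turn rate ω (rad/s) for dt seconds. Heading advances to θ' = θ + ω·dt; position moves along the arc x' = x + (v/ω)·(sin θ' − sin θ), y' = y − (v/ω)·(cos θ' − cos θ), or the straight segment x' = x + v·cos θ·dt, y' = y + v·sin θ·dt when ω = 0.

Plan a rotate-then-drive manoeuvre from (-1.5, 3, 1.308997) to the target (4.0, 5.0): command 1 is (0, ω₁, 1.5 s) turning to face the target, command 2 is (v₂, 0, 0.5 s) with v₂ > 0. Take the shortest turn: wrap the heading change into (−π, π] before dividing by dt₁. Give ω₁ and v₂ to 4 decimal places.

heading to target = atan2(5−3, 4−-1.5) = 0.3488
Δθ = wrap(0.3488 − 1.3090) = -0.9602; ω₁ = Δθ/dt₁ = -0.6402
distance = √((4−-1.5)² + (5−3)²) = 5.8523; v₂ = distance/dt₂ = 11.7047

ω₁ = -0.6402, v₂ = 11.7047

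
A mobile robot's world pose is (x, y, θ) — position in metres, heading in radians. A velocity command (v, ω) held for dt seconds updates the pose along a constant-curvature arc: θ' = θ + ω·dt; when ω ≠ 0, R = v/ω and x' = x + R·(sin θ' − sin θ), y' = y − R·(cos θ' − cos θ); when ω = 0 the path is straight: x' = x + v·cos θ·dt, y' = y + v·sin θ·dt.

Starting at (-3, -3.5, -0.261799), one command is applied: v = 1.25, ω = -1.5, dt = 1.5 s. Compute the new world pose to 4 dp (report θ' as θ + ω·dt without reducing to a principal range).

θ' = -0.2618 + -1.5·1.5 = -2.5118
R = v/ω = 1.25/-1.5 = -0.8333
x' = -3 + -0.8333·(sin -2.5118 − sin -0.2618) = -2.7249
y' = -3.5 − -0.8333·(cos -2.5118 − cos -0.2618) = -4.9784

(-2.7249, -4.9784, -2.5118)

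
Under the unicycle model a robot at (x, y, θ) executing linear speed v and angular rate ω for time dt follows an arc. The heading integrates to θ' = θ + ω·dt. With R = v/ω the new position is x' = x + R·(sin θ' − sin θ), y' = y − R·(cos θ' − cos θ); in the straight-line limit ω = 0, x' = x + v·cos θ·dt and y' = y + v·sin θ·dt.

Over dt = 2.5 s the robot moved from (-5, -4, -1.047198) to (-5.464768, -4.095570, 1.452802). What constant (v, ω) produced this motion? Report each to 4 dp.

v = -0.2500, ω = 1.0000

Δθ = 1.452802 − -1.047198 = 2.500000
ω = Δθ/dt = 2.500000/2.5 = 1.0000
R = Δx/(sin θ' − sin θ) = -0.2500
v = R·ω = -0.2500·1.0000 = -0.2500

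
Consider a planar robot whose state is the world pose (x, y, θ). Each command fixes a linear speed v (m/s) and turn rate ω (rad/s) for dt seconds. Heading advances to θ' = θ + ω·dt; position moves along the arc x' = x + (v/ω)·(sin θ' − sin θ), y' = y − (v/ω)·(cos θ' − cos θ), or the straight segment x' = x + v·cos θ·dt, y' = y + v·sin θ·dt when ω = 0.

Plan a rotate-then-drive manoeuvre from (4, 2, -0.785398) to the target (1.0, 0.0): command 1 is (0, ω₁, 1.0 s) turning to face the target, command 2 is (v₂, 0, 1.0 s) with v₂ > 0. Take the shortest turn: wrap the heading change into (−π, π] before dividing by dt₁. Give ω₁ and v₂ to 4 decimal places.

heading to target = atan2(0−2, 1−4) = -2.5536
Δθ = wrap(-2.5536 − -0.7854) = -1.7682; ω₁ = Δθ/dt₁ = -1.7682
distance = √((1−4)² + (0−2)²) = 3.6056; v₂ = distance/dt₂ = 3.6056

ω₁ = -1.7682, v₂ = 3.6056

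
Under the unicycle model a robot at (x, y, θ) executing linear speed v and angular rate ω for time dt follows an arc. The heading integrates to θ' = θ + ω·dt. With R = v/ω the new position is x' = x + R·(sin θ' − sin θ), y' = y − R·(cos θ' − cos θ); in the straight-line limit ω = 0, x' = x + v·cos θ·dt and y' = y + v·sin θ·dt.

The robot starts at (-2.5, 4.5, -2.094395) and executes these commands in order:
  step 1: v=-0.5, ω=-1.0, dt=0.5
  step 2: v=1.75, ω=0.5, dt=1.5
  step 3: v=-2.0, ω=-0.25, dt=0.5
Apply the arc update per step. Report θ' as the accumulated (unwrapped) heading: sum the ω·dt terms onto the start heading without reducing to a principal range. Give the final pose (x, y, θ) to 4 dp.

(-3.5463, 3.5772, -1.9694)

step 1: θ'=-2.5944 (R=0.5000) → pose (-2.3271, 4.6770, -2.5944)
step 2: θ'=-1.8444 (R=3.5000) → pose (-3.8759, 2.6337, -1.8444)
step 3: θ'=-1.9694 (R=8.0000) → pose (-3.5463, 3.5772, -1.9694)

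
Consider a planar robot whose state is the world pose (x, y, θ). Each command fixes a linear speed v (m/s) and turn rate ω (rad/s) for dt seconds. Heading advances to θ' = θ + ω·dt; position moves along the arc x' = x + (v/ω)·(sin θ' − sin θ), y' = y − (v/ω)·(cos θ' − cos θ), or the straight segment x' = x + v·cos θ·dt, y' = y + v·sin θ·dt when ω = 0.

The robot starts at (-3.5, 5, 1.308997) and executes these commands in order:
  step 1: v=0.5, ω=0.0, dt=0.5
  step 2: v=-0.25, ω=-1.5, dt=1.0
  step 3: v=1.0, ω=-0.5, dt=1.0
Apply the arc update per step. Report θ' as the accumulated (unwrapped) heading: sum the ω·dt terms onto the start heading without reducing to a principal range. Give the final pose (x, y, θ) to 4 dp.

step 1: θ'=1.3090 (straight) → pose (-3.4353, 5.2415, 1.3090)
step 2: θ'=-0.1910 (R=0.1667) → pose (-3.6279, 5.1210, -0.1910)
step 3: θ'=-0.6910 (R=-2.0000) → pose (-2.7330, 4.6986, -0.6910)

(-2.7330, 4.6986, -0.6910)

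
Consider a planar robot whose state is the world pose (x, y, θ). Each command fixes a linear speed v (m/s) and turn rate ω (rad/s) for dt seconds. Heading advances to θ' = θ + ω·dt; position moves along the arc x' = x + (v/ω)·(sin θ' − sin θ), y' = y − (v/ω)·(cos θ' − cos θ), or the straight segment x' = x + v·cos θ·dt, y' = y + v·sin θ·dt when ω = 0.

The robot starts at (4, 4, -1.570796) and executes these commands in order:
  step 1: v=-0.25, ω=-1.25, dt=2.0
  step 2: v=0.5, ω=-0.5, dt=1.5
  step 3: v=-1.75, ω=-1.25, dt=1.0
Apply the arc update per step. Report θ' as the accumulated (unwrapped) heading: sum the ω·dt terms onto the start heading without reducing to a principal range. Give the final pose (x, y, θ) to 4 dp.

step 1: θ'=-4.0708 (R=0.2000) → pose (4.3602, 4.1197, -4.0708)
step 2: θ'=-4.8208 (R=-1.0000) → pose (4.1672, 4.8264, -4.8208)
step 3: θ'=-6.0708 (R=1.4000) → pose (3.0706, 3.6093, -6.0708)

(3.0706, 3.6093, -6.0708)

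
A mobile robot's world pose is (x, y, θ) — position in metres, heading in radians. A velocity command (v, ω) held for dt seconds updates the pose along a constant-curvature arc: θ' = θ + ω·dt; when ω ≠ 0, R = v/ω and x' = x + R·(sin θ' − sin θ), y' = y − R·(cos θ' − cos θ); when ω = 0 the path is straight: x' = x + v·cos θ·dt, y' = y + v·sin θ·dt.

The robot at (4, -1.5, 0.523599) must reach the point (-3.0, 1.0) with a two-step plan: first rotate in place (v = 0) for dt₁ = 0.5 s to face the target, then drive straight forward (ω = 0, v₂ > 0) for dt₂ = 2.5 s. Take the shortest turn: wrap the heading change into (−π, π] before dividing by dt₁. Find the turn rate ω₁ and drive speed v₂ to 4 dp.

ω₁ = 4.5499, v₂ = 2.9732

heading to target = atan2(1−-1.5, -3−4) = 2.7986
Δθ = wrap(2.7986 − 0.5236) = 2.2750; ω₁ = Δθ/dt₁ = 4.5499
distance = √((-3−4)² + (1−-1.5)²) = 7.4330; v₂ = distance/dt₂ = 2.9732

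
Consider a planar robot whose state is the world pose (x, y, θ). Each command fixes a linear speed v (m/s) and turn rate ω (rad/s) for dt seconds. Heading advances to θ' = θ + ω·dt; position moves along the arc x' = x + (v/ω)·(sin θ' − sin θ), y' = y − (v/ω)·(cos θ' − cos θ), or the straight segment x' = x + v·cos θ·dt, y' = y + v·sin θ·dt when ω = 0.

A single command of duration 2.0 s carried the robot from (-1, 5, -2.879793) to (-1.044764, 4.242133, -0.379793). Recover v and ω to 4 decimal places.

v = 0.5000, ω = 1.2500

Δθ = -0.379793 − -2.879793 = 2.500000
ω = Δθ/dt = 2.500000/2.0 = 1.2500
R = −Δy/(cos θ' − cos θ) = 0.4000
v = R·ω = 0.4000·1.2500 = 0.5000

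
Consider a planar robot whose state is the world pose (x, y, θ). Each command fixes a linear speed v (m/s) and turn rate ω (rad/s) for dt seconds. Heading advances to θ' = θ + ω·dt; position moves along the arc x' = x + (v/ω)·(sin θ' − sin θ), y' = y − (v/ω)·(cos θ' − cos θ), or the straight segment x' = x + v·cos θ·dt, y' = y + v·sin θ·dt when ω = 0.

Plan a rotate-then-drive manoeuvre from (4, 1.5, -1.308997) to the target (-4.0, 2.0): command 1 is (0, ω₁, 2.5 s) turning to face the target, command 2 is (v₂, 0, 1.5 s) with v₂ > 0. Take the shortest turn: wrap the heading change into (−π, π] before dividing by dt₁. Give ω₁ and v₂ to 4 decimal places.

heading to target = atan2(2−1.5, -4−4) = 3.0792
Δθ = wrap(3.0792 − -1.3090) = -1.8950; ω₁ = Δθ/dt₁ = -0.7580
distance = √((-4−4)² + (2−1.5)²) = 8.0156; v₂ = distance/dt₂ = 5.3437

ω₁ = -0.7580, v₂ = 5.3437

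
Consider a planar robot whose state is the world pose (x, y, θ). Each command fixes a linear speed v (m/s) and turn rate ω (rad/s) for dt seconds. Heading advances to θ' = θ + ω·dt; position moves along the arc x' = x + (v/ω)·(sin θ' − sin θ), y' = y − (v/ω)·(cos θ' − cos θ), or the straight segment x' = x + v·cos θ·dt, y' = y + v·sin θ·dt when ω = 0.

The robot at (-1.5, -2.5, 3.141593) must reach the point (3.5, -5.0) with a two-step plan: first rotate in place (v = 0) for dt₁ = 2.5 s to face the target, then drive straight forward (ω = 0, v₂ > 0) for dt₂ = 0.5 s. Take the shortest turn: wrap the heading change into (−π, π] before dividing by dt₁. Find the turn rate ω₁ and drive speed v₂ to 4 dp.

heading to target = atan2(-5−-2.5, 3.5−-1.5) = -0.4636
Δθ = wrap(-0.4636 − 3.1416) = 2.6779; ω₁ = Δθ/dt₁ = 1.0712
distance = √((3.5−-1.5)² + (-5−-2.5)²) = 5.5902; v₂ = distance/dt₂ = 11.1803

ω₁ = 1.0712, v₂ = 11.1803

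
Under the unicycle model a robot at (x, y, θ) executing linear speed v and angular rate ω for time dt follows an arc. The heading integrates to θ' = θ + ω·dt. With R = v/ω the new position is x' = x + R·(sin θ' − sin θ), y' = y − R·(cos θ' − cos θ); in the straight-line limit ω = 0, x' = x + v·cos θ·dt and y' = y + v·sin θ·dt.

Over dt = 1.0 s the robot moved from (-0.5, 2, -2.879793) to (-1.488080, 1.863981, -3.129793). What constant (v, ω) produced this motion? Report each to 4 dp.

Δθ = -3.129793 − -2.879793 = -0.250000
ω = Δθ/dt = -0.250000/1.0 = -0.2500
R = Δx/(sin θ' − sin θ) = -4.0000
v = R·ω = -4.0000·-0.2500 = 1.0000

v = 1.0000, ω = -0.2500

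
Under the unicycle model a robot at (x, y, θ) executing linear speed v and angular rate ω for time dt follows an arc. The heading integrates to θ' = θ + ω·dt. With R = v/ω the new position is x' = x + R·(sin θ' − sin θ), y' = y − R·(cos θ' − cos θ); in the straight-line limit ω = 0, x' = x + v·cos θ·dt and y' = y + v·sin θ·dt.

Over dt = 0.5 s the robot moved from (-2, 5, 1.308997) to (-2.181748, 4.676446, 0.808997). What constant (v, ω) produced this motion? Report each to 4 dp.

Δθ = 0.808997 − 1.308997 = -0.500000
ω = Δθ/dt = -0.500000/0.5 = -1.0000
R = −Δy/(cos θ' − cos θ) = 0.7500
v = R·ω = 0.7500·-1.0000 = -0.7500

v = -0.7500, ω = -1.0000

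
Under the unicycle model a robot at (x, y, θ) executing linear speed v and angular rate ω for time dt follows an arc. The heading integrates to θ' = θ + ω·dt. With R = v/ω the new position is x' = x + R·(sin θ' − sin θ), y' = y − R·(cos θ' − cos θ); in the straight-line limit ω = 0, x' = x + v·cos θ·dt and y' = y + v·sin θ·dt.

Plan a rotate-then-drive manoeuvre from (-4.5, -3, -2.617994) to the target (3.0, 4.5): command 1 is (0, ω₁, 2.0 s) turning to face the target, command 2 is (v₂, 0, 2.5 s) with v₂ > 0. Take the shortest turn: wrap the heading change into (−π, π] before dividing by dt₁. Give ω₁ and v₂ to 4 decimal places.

ω₁ = -1.4399, v₂ = 4.2426

heading to target = atan2(4.5−-3, 3−-4.5) = 0.7854
Δθ = wrap(0.7854 − -2.6180) = -2.8798; ω₁ = Δθ/dt₁ = -1.4399
distance = √((3−-4.5)² + (4.5−-3)²) = 10.6066; v₂ = distance/dt₂ = 4.2426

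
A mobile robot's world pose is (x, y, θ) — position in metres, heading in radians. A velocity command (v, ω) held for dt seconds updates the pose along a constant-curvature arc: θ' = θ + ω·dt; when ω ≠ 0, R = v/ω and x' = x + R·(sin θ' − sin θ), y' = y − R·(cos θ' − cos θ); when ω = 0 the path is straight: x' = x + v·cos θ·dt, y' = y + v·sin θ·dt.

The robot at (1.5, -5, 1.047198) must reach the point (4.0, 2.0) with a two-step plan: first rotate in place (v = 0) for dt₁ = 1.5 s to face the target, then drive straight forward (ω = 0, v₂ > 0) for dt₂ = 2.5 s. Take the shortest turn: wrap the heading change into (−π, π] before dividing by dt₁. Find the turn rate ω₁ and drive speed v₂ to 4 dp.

heading to target = atan2(2−-5, 4−1.5) = 1.2278
Δθ = wrap(1.2278 − 1.0472) = 0.1806; ω₁ = Δθ/dt₁ = 0.1204
distance = √((4−1.5)² + (2−-5)²) = 7.4330; v₂ = distance/dt₂ = 2.9732

ω₁ = 0.1204, v₂ = 2.9732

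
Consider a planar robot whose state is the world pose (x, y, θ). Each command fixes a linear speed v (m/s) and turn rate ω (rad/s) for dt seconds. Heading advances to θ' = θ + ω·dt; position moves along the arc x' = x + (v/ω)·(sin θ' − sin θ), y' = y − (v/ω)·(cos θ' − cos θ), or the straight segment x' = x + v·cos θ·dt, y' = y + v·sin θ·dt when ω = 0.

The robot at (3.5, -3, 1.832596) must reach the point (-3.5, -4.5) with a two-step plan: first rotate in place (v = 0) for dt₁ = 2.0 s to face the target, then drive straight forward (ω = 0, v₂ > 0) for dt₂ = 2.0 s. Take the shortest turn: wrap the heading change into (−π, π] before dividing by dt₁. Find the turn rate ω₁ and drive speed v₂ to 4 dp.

ω₁ = 0.7600, v₂ = 3.5795

heading to target = atan2(-4.5−-3, -3.5−3.5) = -2.9305
Δθ = wrap(-2.9305 − 1.8326) = 1.5201; ω₁ = Δθ/dt₁ = 0.7600
distance = √((-3.5−3.5)² + (-4.5−-3)²) = 7.1589; v₂ = distance/dt₂ = 3.5795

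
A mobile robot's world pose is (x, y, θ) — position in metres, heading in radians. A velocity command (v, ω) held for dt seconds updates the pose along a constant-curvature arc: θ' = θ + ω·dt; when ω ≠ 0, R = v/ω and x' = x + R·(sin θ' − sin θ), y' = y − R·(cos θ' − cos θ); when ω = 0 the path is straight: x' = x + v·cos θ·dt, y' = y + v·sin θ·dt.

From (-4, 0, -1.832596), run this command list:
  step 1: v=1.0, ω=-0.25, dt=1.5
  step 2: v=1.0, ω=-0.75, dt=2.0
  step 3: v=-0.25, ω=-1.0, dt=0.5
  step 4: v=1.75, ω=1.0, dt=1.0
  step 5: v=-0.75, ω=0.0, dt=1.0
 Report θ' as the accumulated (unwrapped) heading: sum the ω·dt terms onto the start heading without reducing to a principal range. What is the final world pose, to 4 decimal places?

(-7.0179, -0.9155, -3.2076)

step 1: θ'=-2.2076 (R=-4.0000) → pose (-4.6477, -1.3432, -2.2076)
step 2: θ'=-3.7076 (R=-1.3333) → pose (-6.4347, -1.6758, -3.7076)
step 3: θ'=-4.2076 (R=0.2500) → pose (-6.3500, -1.7659, -4.2076)
step 4: θ'=-3.2076 (R=1.7500) → pose (-7.7663, -0.8661, -3.2076)
step 5: θ'=-3.2076 (straight) → pose (-7.0179, -0.9155, -3.2076)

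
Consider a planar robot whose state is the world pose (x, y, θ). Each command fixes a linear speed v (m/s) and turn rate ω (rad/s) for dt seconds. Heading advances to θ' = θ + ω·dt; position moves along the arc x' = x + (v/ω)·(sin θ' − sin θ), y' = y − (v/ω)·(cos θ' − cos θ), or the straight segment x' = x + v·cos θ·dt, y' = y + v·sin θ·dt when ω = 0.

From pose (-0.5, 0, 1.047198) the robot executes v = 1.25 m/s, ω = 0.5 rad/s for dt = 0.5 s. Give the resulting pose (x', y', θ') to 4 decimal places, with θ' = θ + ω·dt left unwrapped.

(-0.2581, 0.5745, 1.2972)

θ' = 1.0472 + 0.5·0.5 = 1.2972
R = v/ω = 1.25/0.5 = 2.5000
x' = -0.5 + 2.5000·(sin 1.2972 − sin 1.0472) = -0.2581
y' = 0 − 2.5000·(cos 1.2972 − cos 1.0472) = 0.5745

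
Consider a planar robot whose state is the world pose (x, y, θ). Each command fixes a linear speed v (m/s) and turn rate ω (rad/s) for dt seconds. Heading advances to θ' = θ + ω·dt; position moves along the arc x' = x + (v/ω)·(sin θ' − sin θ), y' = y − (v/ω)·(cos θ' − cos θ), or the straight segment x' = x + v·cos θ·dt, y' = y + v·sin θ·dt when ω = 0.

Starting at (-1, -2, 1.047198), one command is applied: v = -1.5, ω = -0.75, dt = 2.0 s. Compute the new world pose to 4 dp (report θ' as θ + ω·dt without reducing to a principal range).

θ' = 1.0472 + -0.75·2.0 = -0.4528
R = v/ω = -1.5/-0.75 = 2.0000
x' = -1 + 2.0000·(sin -0.4528 − sin 1.0472) = -3.6070
y' = -2 − 2.0000·(cos -0.4528 − cos 1.0472) = -2.7985

(-3.6070, -2.7985, -0.4528)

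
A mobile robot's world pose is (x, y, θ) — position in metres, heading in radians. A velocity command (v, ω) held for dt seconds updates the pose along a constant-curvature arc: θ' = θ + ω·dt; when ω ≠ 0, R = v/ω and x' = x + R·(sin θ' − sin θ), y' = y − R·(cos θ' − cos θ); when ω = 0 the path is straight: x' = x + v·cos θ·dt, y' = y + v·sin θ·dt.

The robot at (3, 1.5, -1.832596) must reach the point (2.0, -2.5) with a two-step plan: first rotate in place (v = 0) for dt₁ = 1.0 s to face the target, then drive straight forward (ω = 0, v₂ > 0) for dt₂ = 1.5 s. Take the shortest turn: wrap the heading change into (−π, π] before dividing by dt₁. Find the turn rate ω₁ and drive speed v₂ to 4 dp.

ω₁ = 0.0168, v₂ = 2.7487

heading to target = atan2(-2.5−1.5, 2−3) = -1.8158
Δθ = wrap(-1.8158 − -1.8326) = 0.0168; ω₁ = Δθ/dt₁ = 0.0168
distance = √((2−3)² + (-2.5−1.5)²) = 4.1231; v₂ = distance/dt₂ = 2.7487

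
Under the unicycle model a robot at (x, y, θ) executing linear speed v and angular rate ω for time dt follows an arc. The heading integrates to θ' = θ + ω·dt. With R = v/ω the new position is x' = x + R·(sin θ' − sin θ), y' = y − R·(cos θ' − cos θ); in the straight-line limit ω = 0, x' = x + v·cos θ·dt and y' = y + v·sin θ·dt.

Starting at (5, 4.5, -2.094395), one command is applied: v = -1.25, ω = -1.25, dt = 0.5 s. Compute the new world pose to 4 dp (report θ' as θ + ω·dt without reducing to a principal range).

(5.4563, 4.9122, -2.7194)

θ' = -2.0944 + -1.25·0.5 = -2.7194
R = v/ω = -1.25/-1.25 = 1.0000
x' = 5 + 1.0000·(sin -2.7194 − sin -2.0944) = 5.4563
y' = 4.5 − 1.0000·(cos -2.7194 − cos -2.0944) = 4.9122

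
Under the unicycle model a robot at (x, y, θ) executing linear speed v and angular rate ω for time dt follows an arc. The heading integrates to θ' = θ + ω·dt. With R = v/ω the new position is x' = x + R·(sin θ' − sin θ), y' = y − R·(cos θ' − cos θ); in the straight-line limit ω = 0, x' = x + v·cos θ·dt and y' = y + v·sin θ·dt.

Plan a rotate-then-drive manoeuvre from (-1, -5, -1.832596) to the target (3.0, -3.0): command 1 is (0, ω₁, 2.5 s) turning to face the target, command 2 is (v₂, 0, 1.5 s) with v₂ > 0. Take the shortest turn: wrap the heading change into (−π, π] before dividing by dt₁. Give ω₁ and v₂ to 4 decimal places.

ω₁ = 0.9185, v₂ = 2.9814

heading to target = atan2(-3−-5, 3−-1) = 0.4636
Δθ = wrap(0.4636 − -1.8326) = 2.2962; ω₁ = Δθ/dt₁ = 0.9185
distance = √((3−-1)² + (-3−-5)²) = 4.4721; v₂ = distance/dt₂ = 2.9814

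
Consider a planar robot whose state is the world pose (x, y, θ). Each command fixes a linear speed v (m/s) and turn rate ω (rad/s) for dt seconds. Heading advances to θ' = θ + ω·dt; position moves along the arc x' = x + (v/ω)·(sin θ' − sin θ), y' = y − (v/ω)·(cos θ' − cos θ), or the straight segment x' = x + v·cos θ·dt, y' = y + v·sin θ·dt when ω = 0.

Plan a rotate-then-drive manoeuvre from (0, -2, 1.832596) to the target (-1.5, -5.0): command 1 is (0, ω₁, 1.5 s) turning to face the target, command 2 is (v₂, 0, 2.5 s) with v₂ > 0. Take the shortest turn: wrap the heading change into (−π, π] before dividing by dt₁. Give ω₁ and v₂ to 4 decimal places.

heading to target = atan2(-5−-2, -1.5−0) = -2.0344
Δθ = wrap(-2.0344 − 1.8326) = 2.4161; ω₁ = Δθ/dt₁ = 1.6108
distance = √((-1.5−0)² + (-5−-2)²) = 3.3541; v₂ = distance/dt₂ = 1.3416

ω₁ = 1.6108, v₂ = 1.3416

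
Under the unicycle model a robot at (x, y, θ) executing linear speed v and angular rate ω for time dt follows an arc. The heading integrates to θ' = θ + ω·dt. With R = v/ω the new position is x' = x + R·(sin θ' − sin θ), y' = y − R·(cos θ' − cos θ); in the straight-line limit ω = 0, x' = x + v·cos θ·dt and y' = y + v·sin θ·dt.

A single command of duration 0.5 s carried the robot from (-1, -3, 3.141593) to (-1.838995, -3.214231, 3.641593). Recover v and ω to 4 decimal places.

v = 1.7500, ω = 1.0000

Δθ = 3.641593 − 3.141593 = 0.500000
ω = Δθ/dt = 0.500000/0.5 = 1.0000
R = Δx/(sin θ' − sin θ) = 1.7500
v = R·ω = 1.7500·1.0000 = 1.7500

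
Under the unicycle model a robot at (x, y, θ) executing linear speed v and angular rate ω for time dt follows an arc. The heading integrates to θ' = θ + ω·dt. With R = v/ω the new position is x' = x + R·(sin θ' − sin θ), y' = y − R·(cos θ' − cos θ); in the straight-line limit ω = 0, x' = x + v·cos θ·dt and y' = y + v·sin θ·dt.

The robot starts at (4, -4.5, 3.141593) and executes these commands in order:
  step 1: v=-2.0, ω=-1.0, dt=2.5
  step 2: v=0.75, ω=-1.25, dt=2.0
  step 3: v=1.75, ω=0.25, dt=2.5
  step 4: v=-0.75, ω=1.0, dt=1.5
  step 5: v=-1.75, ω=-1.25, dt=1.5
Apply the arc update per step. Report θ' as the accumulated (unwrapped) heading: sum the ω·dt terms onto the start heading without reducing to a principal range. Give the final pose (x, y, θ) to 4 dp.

step 1: θ'=0.6416 (R=2.0000) → pose (5.1969, -8.1023, 0.6416)
step 2: θ'=-1.8584 (R=-0.6000) → pose (6.1314, -8.7532, -1.8584)
step 3: θ'=-1.2334 (R=7.0000) → pose (6.2385, -13.0560, -1.2334)
step 4: θ'=0.2666 (R=-0.7500) → pose (5.3332, -12.5807, 0.2666)
step 5: θ'=-1.6084 (R=1.4000) → pose (3.5654, -11.1776, -1.6084)

(3.5654, -11.1776, -1.6084)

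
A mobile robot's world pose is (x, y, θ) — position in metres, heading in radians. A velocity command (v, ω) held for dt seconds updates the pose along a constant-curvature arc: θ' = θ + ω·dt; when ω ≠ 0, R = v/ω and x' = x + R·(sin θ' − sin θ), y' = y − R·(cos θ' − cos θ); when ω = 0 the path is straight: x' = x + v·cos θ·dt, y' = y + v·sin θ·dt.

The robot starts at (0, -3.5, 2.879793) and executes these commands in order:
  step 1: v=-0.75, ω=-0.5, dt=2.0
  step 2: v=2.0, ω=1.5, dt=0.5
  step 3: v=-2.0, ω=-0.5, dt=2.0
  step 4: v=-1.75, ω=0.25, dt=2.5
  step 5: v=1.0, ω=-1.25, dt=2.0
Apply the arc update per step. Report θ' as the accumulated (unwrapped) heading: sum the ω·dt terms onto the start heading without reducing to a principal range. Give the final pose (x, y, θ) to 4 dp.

(4.8343, -9.7163, -0.2452)

step 1: θ'=1.8798 (R=1.5000) → pose (1.0407, -4.4927, 1.8798)
step 2: θ'=2.6298 (R=1.3333) → pose (0.4235, -3.7357, 2.6298)
step 3: θ'=1.6298 (R=4.0000) → pose (2.4576, -6.9873, 1.6298)
step 4: θ'=2.2548 (R=-7.0000) → pose (4.0200, -10.9979, 2.2548)
step 5: θ'=-0.2452 (R=-0.8000) → pose (4.8343, -9.7163, -0.2452)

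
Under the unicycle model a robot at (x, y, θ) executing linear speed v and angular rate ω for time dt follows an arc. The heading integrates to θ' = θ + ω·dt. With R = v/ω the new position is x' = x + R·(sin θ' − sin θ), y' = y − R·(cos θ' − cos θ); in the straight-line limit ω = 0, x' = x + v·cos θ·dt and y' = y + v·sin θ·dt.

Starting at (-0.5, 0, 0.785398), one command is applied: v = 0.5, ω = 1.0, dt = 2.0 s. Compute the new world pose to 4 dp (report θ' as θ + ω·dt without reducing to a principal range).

θ' = 0.7854 + 1.0·2.0 = 2.7854
R = v/ω = 0.5/1.0 = 0.5000
x' = -0.5 + 0.5000·(sin 2.7854 − sin 0.7854) = -0.6792
y' = 0 − 0.5000·(cos 2.7854 − cos 0.7854) = 0.8222

(-0.6792, 0.8222, 2.7854)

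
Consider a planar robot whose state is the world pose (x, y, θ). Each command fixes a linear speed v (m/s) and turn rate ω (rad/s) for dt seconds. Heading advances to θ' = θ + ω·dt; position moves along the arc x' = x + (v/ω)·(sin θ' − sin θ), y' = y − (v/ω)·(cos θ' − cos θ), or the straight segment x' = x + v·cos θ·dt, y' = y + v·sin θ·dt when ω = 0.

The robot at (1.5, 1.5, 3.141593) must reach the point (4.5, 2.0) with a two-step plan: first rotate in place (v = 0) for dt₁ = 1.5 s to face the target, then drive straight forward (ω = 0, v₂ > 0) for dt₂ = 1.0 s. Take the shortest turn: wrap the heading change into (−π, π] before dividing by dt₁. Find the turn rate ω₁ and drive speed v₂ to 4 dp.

heading to target = atan2(2−1.5, 4.5−1.5) = 0.1651
Δθ = wrap(0.1651 − 3.1416) = -2.9764; ω₁ = Δθ/dt₁ = -1.9843
distance = √((4.5−1.5)² + (2−1.5)²) = 3.0414; v₂ = distance/dt₂ = 3.0414

ω₁ = -1.9843, v₂ = 3.0414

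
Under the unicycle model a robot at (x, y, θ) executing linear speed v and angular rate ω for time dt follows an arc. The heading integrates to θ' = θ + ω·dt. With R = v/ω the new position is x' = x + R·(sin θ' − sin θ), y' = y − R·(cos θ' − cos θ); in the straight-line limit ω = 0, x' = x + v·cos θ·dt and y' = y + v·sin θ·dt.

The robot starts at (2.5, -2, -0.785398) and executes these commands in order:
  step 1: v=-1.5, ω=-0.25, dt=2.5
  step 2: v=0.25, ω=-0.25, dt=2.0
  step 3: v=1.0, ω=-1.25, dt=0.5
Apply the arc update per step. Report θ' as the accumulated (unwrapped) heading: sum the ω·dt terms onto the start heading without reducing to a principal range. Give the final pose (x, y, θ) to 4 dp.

(0.4769, 0.4006, -2.5354)

step 1: θ'=-1.4104 (R=6.0000) → pose (0.8197, 1.2844, -1.4104)
step 2: θ'=-1.9104 (R=-1.0000) → pose (0.7754, 0.7915, -1.9104)
step 3: θ'=-2.5354 (R=-0.8000) → pose (0.4769, 0.4006, -2.5354)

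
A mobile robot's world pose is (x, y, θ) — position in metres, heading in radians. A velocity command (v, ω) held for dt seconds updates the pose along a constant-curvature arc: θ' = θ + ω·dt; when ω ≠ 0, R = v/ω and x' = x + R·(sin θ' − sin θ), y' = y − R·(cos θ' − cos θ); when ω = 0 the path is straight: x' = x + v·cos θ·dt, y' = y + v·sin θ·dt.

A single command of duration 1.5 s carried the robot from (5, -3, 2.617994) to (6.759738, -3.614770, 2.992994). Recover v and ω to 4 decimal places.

Δθ = 2.992994 − 2.617994 = 0.375000
ω = Δθ/dt = 0.375000/1.5 = 0.2500
R = Δx/(sin θ' − sin θ) = -5.0000
v = R·ω = -5.0000·0.2500 = -1.2500

v = -1.2500, ω = 0.2500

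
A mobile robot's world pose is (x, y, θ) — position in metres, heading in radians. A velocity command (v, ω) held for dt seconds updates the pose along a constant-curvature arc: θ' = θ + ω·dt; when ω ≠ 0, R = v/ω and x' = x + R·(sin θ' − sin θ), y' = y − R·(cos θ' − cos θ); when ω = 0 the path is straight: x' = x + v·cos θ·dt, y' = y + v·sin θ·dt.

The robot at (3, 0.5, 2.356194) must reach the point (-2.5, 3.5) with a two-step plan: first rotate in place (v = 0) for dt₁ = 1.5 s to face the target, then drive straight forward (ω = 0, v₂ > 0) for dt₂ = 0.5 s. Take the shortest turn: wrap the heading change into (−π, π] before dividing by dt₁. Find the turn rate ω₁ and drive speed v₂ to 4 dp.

heading to target = atan2(3.5−0.5, -2.5−3) = 2.6422
Δθ = wrap(2.6422 − 2.3562) = 0.2861; ω₁ = Δθ/dt₁ = 0.1907
distance = √((-2.5−3)² + (3.5−0.5)²) = 6.2650; v₂ = distance/dt₂ = 12.5300

ω₁ = 0.1907, v₂ = 12.5300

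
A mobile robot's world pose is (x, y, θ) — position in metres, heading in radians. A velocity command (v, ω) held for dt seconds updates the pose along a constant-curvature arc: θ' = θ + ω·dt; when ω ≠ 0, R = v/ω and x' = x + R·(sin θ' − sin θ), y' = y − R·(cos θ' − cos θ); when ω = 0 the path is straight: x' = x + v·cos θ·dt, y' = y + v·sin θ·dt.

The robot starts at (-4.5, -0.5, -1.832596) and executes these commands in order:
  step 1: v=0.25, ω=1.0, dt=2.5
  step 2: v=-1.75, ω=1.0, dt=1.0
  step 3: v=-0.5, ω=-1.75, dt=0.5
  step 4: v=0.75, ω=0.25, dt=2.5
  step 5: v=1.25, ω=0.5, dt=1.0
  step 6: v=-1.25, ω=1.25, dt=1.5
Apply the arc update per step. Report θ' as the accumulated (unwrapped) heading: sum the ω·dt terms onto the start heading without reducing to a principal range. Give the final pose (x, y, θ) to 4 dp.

step 1: θ'=0.6674 (R=0.2500) → pose (-4.1038, -0.7611, 0.6674)
step 2: θ'=1.6674 (R=-1.7500) → pose (-4.7625, -2.3044, 1.6674)
step 3: θ'=0.7924 (R=0.2857) → pose (-4.8434, -2.5325, 0.7924)
step 4: θ'=1.4174 (R=3.0000) → pose (-4.0148, -0.8845, 1.4174)
step 5: θ'=1.9174 (R=2.5000) → pose (-4.1341, 0.3467, 1.9174)
step 6: θ'=3.7924 (R=-1.0000) → pose (-2.5877, -0.1091, 3.7924)

(-2.5877, -0.1091, 3.7924)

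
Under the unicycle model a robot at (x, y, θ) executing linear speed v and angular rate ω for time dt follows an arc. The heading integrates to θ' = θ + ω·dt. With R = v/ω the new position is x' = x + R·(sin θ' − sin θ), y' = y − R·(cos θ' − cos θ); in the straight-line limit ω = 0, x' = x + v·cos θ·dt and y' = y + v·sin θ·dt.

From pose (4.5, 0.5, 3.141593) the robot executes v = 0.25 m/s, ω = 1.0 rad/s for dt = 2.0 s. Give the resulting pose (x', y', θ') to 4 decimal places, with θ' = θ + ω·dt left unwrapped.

θ' = 3.1416 + 1.0·2.0 = 5.1416
R = v/ω = 0.25/1.0 = 0.2500
x' = 4.5 + 0.2500·(sin 5.1416 − sin 3.1416) = 4.2727
y' = 0.5 − 0.2500·(cos 5.1416 − cos 3.1416) = 0.1460

(4.2727, 0.1460, 5.1416)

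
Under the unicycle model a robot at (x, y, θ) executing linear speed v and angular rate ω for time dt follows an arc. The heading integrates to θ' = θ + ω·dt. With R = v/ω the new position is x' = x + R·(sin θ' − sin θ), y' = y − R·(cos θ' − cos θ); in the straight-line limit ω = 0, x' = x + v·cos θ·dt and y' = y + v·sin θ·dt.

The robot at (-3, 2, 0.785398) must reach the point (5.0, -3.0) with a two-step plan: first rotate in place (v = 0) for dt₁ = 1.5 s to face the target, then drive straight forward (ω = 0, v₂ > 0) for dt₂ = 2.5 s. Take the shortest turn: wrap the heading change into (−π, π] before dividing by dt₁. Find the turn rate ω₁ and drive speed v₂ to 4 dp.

ω₁ = -0.8960, v₂ = 3.7736

heading to target = atan2(-3−2, 5−-3) = -0.5586
Δθ = wrap(-0.5586 − 0.7854) = -1.3440; ω₁ = Δθ/dt₁ = -0.8960
distance = √((5−-3)² + (-3−2)²) = 9.4340; v₂ = distance/dt₂ = 3.7736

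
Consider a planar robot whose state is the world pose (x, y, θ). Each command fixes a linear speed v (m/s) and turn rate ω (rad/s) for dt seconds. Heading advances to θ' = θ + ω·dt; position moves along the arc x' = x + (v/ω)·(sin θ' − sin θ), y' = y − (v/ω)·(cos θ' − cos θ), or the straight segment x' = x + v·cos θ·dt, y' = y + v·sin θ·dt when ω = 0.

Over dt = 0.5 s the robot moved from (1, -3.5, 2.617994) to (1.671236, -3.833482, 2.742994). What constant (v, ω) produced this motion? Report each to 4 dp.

v = -1.5000, ω = 0.2500

Δθ = 2.742994 − 2.617994 = 0.125000
ω = Δθ/dt = 0.125000/0.5 = 0.2500
R = Δx/(sin θ' − sin θ) = -6.0000
v = R·ω = -6.0000·0.2500 = -1.5000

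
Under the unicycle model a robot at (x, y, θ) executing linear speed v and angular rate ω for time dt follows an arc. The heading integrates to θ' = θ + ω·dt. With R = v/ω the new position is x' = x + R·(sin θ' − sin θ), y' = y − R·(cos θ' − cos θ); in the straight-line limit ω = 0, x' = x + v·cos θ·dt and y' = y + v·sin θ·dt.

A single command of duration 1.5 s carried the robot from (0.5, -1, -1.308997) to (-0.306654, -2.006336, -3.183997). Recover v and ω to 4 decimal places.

Δθ = -3.183997 − -1.308997 = -1.875000
ω = Δθ/dt = -1.875000/1.5 = -1.2500
R = −Δy/(cos θ' − cos θ) = -0.8000
v = R·ω = -0.8000·-1.2500 = 1.0000

v = 1.0000, ω = -1.2500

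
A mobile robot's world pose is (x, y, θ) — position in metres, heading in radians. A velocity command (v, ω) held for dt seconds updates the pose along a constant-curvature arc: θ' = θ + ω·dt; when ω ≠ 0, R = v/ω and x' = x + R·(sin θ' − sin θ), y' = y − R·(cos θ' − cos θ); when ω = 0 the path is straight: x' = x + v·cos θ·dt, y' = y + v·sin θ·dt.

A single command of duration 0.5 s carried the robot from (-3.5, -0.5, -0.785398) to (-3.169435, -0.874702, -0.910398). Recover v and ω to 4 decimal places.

Δθ = -0.910398 − -0.785398 = -0.125000
ω = Δθ/dt = -0.125000/0.5 = -0.2500
R = −Δy/(cos θ' − cos θ) = -4.0000
v = R·ω = -4.0000·-0.2500 = 1.0000

v = 1.0000, ω = -0.2500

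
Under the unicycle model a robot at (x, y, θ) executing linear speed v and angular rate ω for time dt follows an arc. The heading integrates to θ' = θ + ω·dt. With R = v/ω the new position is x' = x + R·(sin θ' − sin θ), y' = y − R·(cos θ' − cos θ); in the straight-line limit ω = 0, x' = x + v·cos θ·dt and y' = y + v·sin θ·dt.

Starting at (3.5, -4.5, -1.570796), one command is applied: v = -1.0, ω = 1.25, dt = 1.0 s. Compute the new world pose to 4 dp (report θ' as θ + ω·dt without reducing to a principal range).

θ' = -1.5708 + 1.25·1.0 = -0.3208
R = v/ω = -1.0/1.25 = -0.8000
x' = 3.5 + -0.8000·(sin -0.3208 − sin -1.5708) = 2.9523
y' = -4.5 − -0.8000·(cos -0.3208 − cos -1.5708) = -3.7408

(2.9523, -3.7408, -0.3208)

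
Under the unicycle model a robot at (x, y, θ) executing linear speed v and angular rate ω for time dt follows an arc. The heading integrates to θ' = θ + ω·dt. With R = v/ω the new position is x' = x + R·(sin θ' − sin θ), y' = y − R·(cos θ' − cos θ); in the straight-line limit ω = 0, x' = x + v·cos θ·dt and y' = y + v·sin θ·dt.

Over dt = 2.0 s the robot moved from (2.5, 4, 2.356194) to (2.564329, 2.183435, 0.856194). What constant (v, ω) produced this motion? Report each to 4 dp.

Δθ = 0.856194 − 2.356194 = -1.500000
ω = Δθ/dt = -1.500000/2.0 = -0.7500
R = −Δy/(cos θ' − cos θ) = 1.3333
v = R·ω = 1.3333·-0.7500 = -1.0000

v = -1.0000, ω = -0.7500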